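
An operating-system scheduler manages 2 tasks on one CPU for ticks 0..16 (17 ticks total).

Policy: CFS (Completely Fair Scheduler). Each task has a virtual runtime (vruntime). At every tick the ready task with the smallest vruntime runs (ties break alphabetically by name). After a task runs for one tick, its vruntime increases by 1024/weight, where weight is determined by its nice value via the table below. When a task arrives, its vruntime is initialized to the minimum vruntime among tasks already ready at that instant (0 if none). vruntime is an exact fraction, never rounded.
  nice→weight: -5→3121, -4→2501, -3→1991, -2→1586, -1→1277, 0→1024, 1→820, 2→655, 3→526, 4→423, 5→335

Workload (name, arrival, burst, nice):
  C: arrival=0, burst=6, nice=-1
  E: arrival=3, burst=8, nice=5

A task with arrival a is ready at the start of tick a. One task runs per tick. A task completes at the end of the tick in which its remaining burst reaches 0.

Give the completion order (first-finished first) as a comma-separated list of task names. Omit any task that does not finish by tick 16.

completion order = C, E

t=0: vr[C=0] → run C
t=1: vr[C=1024/1277] → run C
t=2: vr[C=2048/1277] → run C
t=3: vr[C=3072/1277 E=3072/1277] → run C
t=4: vr[C=4096/1277 E=3072/1277] → run E
t=5: vr[C=4096/1277 E=2336768/427795] → run C
t=6: vr[C=5120/1277 E=2336768/427795] → run C
t=7: vr[E=2336768/427795] → run E
t=8: vr[E=3644416/427795] → run E
t=9: vr[E=4952064/427795] → run E
t=10: vr[E=6259712/427795] → run E
t=11: vr[E=1513472/85559] → run E
t=12: vr[E=8875008/427795] → run E
t=13: vr[E=10182656/427795] → run E
t=14: (idle)
t=15: (idle)
t=16: (idle)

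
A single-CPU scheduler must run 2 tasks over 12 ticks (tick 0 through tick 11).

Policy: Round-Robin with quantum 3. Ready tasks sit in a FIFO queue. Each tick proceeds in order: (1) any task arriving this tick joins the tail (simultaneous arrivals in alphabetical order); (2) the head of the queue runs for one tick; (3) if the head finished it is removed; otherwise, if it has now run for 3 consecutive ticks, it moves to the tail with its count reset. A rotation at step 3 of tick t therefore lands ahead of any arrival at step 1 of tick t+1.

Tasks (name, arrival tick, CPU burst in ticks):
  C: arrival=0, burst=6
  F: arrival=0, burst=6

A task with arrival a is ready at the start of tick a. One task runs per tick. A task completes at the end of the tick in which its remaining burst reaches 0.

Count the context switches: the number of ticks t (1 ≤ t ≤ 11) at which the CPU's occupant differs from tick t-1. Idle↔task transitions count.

context switches = 3

t=0: queue=[C,F] q_used=0 → run C
t=1: queue=[C,F] q_used=1 → run C
t=2: queue=[C,F] q_used=2 → run C
t=3: queue=[F,C] q_used=0 → run F
t=4: queue=[F,C] q_used=1 → run F
t=5: queue=[F,C] q_used=2 → run F
t=6: queue=[C,F] q_used=0 → run C
t=7: queue=[C,F] q_used=1 → run C
t=8: queue=[C,F] q_used=2 → run C
t=9: queue=[F] q_used=0 → run F
t=10: queue=[F] q_used=1 → run F
t=11: queue=[F] q_used=2 → run F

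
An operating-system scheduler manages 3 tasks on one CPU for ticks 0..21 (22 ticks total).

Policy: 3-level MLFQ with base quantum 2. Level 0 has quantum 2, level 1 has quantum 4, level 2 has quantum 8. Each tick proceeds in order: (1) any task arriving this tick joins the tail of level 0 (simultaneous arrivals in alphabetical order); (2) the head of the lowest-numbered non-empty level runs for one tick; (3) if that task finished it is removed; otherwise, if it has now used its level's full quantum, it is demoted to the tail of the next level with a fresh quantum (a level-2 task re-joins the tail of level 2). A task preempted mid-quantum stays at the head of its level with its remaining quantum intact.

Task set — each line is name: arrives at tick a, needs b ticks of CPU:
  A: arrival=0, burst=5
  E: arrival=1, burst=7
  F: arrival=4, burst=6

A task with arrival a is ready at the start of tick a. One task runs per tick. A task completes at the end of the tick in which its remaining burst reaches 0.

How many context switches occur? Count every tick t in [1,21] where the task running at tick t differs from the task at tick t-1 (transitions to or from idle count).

t=0: L0/L1/L2 = A/-/- → run A
t=1: L0/L1/L2 = AE/-/- → run A
t=2: L0/L1/L2 = E/A/- → run E
t=3: L0/L1/L2 = E/A/- → run E
t=4: L0/L1/L2 = F/AE/- → run F
t=5: L0/L1/L2 = F/AE/- → run F
t=6: L0/L1/L2 = -/AEF/- → run A
t=7: L0/L1/L2 = -/AEF/- → run A
t=8: L0/L1/L2 = -/AEF/- → run A
t=9: L0/L1/L2 = -/EF/- → run E
t=10: L0/L1/L2 = -/EF/- → run E
t=11: L0/L1/L2 = -/EF/- → run E
t=12: L0/L1/L2 = -/EF/- → run E
t=13: L0/L1/L2 = -/F/E → run F
t=14: L0/L1/L2 = -/F/E → run F
t=15: L0/L1/L2 = -/F/E → run F
t=16: L0/L1/L2 = -/F/E → run F
t=17: L0/L1/L2 = -/-/E → run E
t=18: (idle)
t=19: (idle)
t=20: (idle)
t=21: (idle)

context switches = 7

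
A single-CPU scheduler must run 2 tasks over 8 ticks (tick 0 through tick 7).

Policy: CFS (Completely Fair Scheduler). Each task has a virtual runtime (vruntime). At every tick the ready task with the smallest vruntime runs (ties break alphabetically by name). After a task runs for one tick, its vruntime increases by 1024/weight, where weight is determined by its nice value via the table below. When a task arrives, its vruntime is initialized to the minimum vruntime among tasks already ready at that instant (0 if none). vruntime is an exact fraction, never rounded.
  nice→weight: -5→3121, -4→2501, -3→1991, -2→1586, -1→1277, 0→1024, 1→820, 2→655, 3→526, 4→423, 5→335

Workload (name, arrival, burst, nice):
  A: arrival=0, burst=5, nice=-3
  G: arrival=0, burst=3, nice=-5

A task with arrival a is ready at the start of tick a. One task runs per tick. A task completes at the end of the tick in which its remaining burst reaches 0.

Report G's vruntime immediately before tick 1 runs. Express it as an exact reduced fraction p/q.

t=0: vr[A=0 G=0] → run A
t=1: vr[A=1024/1991 G=0] → run G
t=2: vr[A=1024/1991 G=1024/3121] → run G
t=3: vr[A=1024/1991 G=2048/3121] → run A
t=4: vr[A=2048/1991 G=2048/3121] → run G
t=5: vr[A=2048/1991] → run A
t=6: vr[A=3072/1991] → run A
t=7: vr[A=4096/1991] → run A

vruntime(G, start of tick 1) = 0/1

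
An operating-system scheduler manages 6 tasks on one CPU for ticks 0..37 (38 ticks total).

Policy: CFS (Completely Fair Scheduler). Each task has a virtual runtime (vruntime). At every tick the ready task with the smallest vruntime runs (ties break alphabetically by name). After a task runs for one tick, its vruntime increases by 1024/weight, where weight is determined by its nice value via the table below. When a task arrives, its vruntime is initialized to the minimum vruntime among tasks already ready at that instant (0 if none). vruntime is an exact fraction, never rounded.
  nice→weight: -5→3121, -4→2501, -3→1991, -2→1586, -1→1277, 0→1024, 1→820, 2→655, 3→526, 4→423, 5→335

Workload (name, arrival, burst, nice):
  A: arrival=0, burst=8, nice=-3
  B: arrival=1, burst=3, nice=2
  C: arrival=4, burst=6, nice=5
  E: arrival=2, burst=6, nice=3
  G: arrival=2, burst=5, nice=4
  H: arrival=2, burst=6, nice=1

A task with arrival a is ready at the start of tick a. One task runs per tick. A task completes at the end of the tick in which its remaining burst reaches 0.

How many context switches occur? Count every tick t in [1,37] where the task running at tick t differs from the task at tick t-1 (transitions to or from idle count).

context switches = 31

t=0: vr[A=0] → run A
t=1: vr[A=1024/1991 B=1024/1991] → run A
t=2: vr[A=2048/1991 B=1024/1991 E=1024/1991 G=1024/1991 H=1024/1991] → run B
t=3: vr[A=2048/1991 B=2709504/1304105 E=1024/1991 G=1024/1991 H=1024/1991] → run E
t=4: vr[A=2048/1991 B=2709504/1304105 C=1024/1991 E=1288704/523633 G=1024/1991 H=1024/1991] → run C
t=5: vr[A=2048/1991 B=2709504/1304105 C=2381824/666985 E=1288704/523633 G=1024/1991 H=1024/1991] → run G
t=6: vr[A=2048/1991 B=2709504/1304105 C=2381824/666985 E=1288704/523633 G=2471936/842193 H=1024/1991] → run H
t=7: vr[A=2048/1991 B=2709504/1304105 C=2381824/666985 E=1288704/523633 G=2471936/842193 H=719616/408155] → run A
t=8: vr[A=3072/1991 B=2709504/1304105 C=2381824/666985 E=1288704/523633 G=2471936/842193 H=719616/408155] → run A
t=9: vr[A=4096/1991 B=2709504/1304105 C=2381824/666985 E=1288704/523633 G=2471936/842193 H=719616/408155] → run H
t=10: vr[A=4096/1991 B=2709504/1304105 C=2381824/666985 E=1288704/523633 G=2471936/842193 H=1229312/408155] → run A
t=11: vr[A=5120/1991 B=2709504/1304105 C=2381824/666985 E=1288704/523633 G=2471936/842193 H=1229312/408155] → run B
t=12: vr[A=5120/1991 B=4748288/1304105 C=2381824/666985 E=1288704/523633 G=2471936/842193 H=1229312/408155] → run E
t=13: vr[A=5120/1991 B=4748288/1304105 C=2381824/666985 E=2308096/523633 G=2471936/842193 H=1229312/408155] → run A
t=14: vr[A=6144/1991 B=4748288/1304105 C=2381824/666985 E=2308096/523633 G=2471936/842193 H=1229312/408155] → run G
t=15: vr[A=6144/1991 B=4748288/1304105 C=2381824/666985 E=2308096/523633 G=4510720/842193 H=1229312/408155] → run H
t=16: vr[A=6144/1991 B=4748288/1304105 C=2381824/666985 E=2308096/523633 G=4510720/842193 H=1739008/408155] → run A
t=17: vr[A=7168/1991 B=4748288/1304105 C=2381824/666985 E=2308096/523633 G=4510720/842193 H=1739008/408155] → run C
t=18: vr[A=7168/1991 B=4748288/1304105 C=4420608/666985 E=2308096/523633 G=4510720/842193 H=1739008/408155] → run A
t=19: vr[B=4748288/1304105 C=4420608/666985 E=2308096/523633 G=4510720/842193 H=1739008/408155] → run B
t=20: vr[C=4420608/666985 E=2308096/523633 G=4510720/842193 H=1739008/408155] → run H
t=21: vr[C=4420608/666985 E=2308096/523633 G=4510720/842193 H=2248704/408155] → run E
t=22: vr[C=4420608/666985 E=3327488/523633 G=4510720/842193 H=2248704/408155] → run G
t=23: vr[C=4420608/666985 E=3327488/523633 G=2183168/280731 H=2248704/408155] → run H
t=24: vr[C=4420608/666985 E=3327488/523633 G=2183168/280731 H=551680/81631] → run E
t=25: vr[C=4420608/666985 E=4346880/523633 G=2183168/280731 H=551680/81631] → run C
t=26: vr[C=6459392/666985 E=4346880/523633 G=2183168/280731 H=551680/81631] → run H
t=27: vr[C=6459392/666985 E=4346880/523633 G=2183168/280731] → run G
t=28: vr[C=6459392/666985 E=4346880/523633 G=8588288/842193] → run E
t=29: vr[C=6459392/666985 E=5366272/523633 G=8588288/842193] → run C
t=30: vr[C=8498176/666985 E=5366272/523633 G=8588288/842193] → run G
t=31: vr[C=8498176/666985 E=5366272/523633] → run E
t=32: vr[C=8498176/666985] → run C
t=33: vr[C=2107392/133397] → run C
t=34: (idle)
t=35: (idle)
t=36: (idle)
t=37: (idle)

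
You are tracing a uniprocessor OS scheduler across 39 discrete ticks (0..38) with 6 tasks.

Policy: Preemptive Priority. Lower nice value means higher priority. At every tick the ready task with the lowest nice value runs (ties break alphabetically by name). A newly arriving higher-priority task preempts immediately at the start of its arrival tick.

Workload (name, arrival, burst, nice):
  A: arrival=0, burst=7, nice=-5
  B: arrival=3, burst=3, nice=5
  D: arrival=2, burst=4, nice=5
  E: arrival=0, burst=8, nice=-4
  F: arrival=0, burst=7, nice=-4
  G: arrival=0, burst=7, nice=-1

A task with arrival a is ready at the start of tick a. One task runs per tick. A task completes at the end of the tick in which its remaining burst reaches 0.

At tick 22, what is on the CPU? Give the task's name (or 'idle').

t=0: ready={A,E,F,G} → run A
t=1: ready={A,E,F,G} → run A
t=2: ready={A,D,E,F,G} → run A
t=3: ready={A,B,D,E,F,G} → run A
t=4: ready={A,B,D,E,F,G} → run A
t=5: ready={A,B,D,E,F,G} → run A
t=6: ready={A,B,D,E,F,G} → run A
t=7: ready={B,D,E,F,G} → run E
t=8: ready={B,D,E,F,G} → run E
t=9: ready={B,D,E,F,G} → run E
t=10: ready={B,D,E,F,G} → run E
t=11: ready={B,D,E,F,G} → run E
t=12: ready={B,D,E,F,G} → run E
t=13: ready={B,D,E,F,G} → run E
t=14: ready={B,D,E,F,G} → run E
t=15: ready={B,D,F,G} → run F
t=16: ready={B,D,F,G} → run F
t=17: ready={B,D,F,G} → run F
t=18: ready={B,D,F,G} → run F
t=19: ready={B,D,F,G} → run F
t=20: ready={B,D,F,G} → run F
t=21: ready={B,D,F,G} → run F
t=22: ready={B,D,G} → run G
t=23: ready={B,D,G} → run G
t=24: ready={B,D,G} → run G
t=25: ready={B,D,G} → run G
t=26: ready={B,D,G} → run G
t=27: ready={B,D,G} → run G
t=28: ready={B,D,G} → run G
t=29: ready={B,D} → run B
t=30: ready={B,D} → run B
t=31: ready={B,D} → run B
t=32: ready={D} → run D
t=33: ready={D} → run D
t=34: ready={D} → run D
t=35: ready={D} → run D
t=36: (idle)
t=37: (idle)
t=38: (idle)

running at tick 22 = G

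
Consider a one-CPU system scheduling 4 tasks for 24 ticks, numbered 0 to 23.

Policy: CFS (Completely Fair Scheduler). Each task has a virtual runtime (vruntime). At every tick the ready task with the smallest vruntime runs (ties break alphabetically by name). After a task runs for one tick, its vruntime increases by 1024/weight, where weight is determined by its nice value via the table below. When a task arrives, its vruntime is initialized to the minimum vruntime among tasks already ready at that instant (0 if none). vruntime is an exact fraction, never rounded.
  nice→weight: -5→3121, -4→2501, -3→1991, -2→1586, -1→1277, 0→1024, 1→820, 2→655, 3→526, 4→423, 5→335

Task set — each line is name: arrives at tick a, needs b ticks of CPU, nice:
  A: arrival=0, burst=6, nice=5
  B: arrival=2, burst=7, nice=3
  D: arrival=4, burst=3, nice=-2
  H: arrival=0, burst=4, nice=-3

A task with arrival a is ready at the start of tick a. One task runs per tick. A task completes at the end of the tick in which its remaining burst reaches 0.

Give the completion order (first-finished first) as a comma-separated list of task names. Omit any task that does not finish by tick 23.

t=0: vr[A=0 H=0] → run A
t=1: vr[A=1024/335 H=0] → run H
t=2: vr[A=1024/335 B=1024/1991 H=1024/1991] → run B
t=3: vr[A=1024/335 B=1288704/523633 H=1024/1991] → run H
t=4: vr[A=1024/335 B=1288704/523633 D=2048/1991 H=2048/1991] → run D
t=5: vr[A=1024/335 B=1288704/523633 D=2643456/1578863 H=2048/1991] → run H
t=6: vr[A=1024/335 B=1288704/523633 D=2643456/1578863 H=3072/1991] → run H
t=7: vr[A=1024/335 B=1288704/523633 D=2643456/1578863] → run D
t=8: vr[A=1024/335 B=1288704/523633 D=3662848/1578863] → run D
t=9: vr[A=1024/335 B=1288704/523633] → run B
t=10: vr[A=1024/335 B=2308096/523633] → run A
t=11: vr[A=2048/335 B=2308096/523633] → run B
t=12: vr[A=2048/335 B=3327488/523633] → run A
t=13: vr[A=3072/335 B=3327488/523633] → run B
t=14: vr[A=3072/335 B=4346880/523633] → run B
t=15: vr[A=3072/335 B=5366272/523633] → run A
t=16: vr[A=4096/335 B=5366272/523633] → run B
t=17: vr[A=4096/335 B=6385664/523633] → run B
t=18: vr[A=4096/335] → run A
t=19: vr[A=1024/67] → run A
t=20: (idle)
t=21: (idle)
t=22: (idle)
t=23: (idle)

completion order = H, D, B, A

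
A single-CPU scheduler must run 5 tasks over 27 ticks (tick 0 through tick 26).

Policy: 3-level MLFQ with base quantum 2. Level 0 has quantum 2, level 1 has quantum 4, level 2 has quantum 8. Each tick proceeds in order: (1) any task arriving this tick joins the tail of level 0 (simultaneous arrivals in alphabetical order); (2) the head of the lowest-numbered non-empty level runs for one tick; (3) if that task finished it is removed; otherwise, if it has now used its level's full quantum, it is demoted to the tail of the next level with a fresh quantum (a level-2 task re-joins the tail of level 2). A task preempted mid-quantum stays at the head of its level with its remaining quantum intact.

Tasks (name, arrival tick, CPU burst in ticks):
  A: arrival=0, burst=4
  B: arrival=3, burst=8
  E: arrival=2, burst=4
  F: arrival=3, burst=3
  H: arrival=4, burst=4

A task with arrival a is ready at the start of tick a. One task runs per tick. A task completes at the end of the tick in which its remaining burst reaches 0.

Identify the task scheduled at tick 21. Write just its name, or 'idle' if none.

running at tick 21 = B

t=0: L0/L1/L2 = A/-/- → run A
t=1: L0/L1/L2 = A/-/- → run A
t=2: L0/L1/L2 = E/A/- → run E
t=3: L0/L1/L2 = EBF/A/- → run E
t=4: L0/L1/L2 = BFH/AE/- → run B
t=5: L0/L1/L2 = BFH/AE/- → run B
t=6: L0/L1/L2 = FH/AEB/- → run F
t=7: L0/L1/L2 = FH/AEB/- → run F
t=8: L0/L1/L2 = H/AEBF/- → run H
t=9: L0/L1/L2 = H/AEBF/- → run H
t=10: L0/L1/L2 = -/AEBFH/- → run A
t=11: L0/L1/L2 = -/AEBFH/- → run A
t=12: L0/L1/L2 = -/EBFH/- → run E
t=13: L0/L1/L2 = -/EBFH/- → run E
t=14: L0/L1/L2 = -/BFH/- → run B
t=15: L0/L1/L2 = -/BFH/- → run B
t=16: L0/L1/L2 = -/BFH/- → run B
t=17: L0/L1/L2 = -/BFH/- → run B
t=18: L0/L1/L2 = -/FH/B → run F
t=19: L0/L1/L2 = -/H/B → run H
t=20: L0/L1/L2 = -/H/B → run H
t=21: L0/L1/L2 = -/-/B → run B
t=22: L0/L1/L2 = -/-/B → run B
t=23: (idle)
t=24: (idle)
t=25: (idle)
t=26: (idle)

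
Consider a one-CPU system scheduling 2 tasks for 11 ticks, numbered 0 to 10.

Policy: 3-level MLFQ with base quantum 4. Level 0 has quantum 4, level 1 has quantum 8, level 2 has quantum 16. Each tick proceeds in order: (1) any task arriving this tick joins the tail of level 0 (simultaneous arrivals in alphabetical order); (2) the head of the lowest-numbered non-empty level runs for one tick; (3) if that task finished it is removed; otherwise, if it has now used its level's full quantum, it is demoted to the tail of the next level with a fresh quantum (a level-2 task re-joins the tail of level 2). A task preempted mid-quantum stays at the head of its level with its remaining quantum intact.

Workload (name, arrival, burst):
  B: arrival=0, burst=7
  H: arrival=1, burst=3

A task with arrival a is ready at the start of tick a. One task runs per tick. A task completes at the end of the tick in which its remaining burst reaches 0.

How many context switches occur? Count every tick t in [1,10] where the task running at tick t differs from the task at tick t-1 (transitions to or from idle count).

t=0: L0/L1/L2 = B/-/- → run B
t=1: L0/L1/L2 = BH/-/- → run B
t=2: L0/L1/L2 = BH/-/- → run B
t=3: L0/L1/L2 = BH/-/- → run B
t=4: L0/L1/L2 = H/B/- → run H
t=5: L0/L1/L2 = H/B/- → run H
t=6: L0/L1/L2 = H/B/- → run H
t=7: L0/L1/L2 = -/B/- → run B
t=8: L0/L1/L2 = -/B/- → run B
t=9: L0/L1/L2 = -/B/- → run B
t=10: (idle)

context switches = 3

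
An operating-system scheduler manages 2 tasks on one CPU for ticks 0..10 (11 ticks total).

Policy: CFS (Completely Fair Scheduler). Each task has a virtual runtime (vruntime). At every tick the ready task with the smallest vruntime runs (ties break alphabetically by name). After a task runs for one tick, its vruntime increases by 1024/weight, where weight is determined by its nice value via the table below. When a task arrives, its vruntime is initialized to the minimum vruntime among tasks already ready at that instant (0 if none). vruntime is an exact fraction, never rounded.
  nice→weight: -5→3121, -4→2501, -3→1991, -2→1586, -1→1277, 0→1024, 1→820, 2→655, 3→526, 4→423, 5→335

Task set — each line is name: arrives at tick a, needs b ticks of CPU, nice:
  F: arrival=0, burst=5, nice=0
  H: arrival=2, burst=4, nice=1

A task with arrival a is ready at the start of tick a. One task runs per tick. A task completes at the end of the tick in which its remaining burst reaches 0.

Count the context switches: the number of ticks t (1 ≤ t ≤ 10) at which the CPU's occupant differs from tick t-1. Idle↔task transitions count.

t=0: vr[F=0] → run F
t=1: vr[F=1] → run F
t=2: vr[F=2 H=2] → run F
t=3: vr[F=3 H=2] → run H
t=4: vr[F=3 H=666/205] → run F
t=5: vr[F=4 H=666/205] → run H
t=6: vr[F=4 H=922/205] → run F
t=7: vr[H=922/205] → run H
t=8: vr[H=1178/205] → run H
t=9: (idle)
t=10: (idle)

context switches = 6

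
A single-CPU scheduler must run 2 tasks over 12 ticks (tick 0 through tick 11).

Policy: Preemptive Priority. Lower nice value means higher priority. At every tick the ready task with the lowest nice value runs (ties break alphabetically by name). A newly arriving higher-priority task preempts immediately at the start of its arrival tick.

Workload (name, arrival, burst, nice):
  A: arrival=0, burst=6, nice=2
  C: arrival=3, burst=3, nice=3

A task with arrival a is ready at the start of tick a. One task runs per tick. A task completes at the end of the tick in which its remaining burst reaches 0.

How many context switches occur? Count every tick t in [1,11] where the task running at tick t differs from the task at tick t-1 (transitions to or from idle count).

context switches = 2

t=0: ready={A} → run A
t=1: ready={A} → run A
t=2: ready={A} → run A
t=3: ready={A,C} → run A
t=4: ready={A,C} → run A
t=5: ready={A,C} → run A
t=6: ready={C} → run C
t=7: ready={C} → run C
t=8: ready={C} → run C
t=9: (idle)
t=10: (idle)
t=11: (idle)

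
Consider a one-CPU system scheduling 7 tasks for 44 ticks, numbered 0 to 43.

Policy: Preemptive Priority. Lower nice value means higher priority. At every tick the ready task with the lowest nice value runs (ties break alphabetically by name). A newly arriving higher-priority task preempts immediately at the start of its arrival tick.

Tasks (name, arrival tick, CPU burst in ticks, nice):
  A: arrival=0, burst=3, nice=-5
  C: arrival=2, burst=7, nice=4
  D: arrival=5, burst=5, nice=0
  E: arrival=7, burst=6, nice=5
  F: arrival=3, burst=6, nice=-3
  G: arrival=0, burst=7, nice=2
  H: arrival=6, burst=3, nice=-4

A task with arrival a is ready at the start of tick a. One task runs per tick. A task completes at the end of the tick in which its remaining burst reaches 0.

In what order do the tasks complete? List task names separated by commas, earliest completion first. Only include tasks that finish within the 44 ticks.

completion order = A, H, F, D, G, C, E

t=0: ready={A,G} → run A
t=1: ready={A,G} → run A
t=2: ready={A,C,G} → run A
t=3: ready={C,F,G} → run F
t=4: ready={C,F,G} → run F
t=5: ready={C,D,F,G} → run F
t=6: ready={C,D,F,G,H} → run H
t=7: ready={C,D,E,F,G,H} → run H
t=8: ready={C,D,E,F,G,H} → run H
t=9: ready={C,D,E,F,G} → run F
t=10: ready={C,D,E,F,G} → run F
t=11: ready={C,D,E,F,G} → run F
t=12: ready={C,D,E,G} → run D
t=13: ready={C,D,E,G} → run D
t=14: ready={C,D,E,G} → run D
t=15: ready={C,D,E,G} → run D
t=16: ready={C,D,E,G} → run D
t=17: ready={C,E,G} → run G
t=18: ready={C,E,G} → run G
t=19: ready={C,E,G} → run G
t=20: ready={C,E,G} → run G
t=21: ready={C,E,G} → run G
t=22: ready={C,E,G} → run G
t=23: ready={C,E,G} → run G
t=24: ready={C,E} → run C
t=25: ready={C,E} → run C
t=26: ready={C,E} → run C
t=27: ready={C,E} → run C
t=28: ready={C,E} → run C
t=29: ready={C,E} → run C
t=30: ready={C,E} → run C
t=31: ready={E} → run E
t=32: ready={E} → run E
t=33: ready={E} → run E
t=34: ready={E} → run E
t=35: ready={E} → run E
t=36: ready={E} → run E
t=37: (idle)
t=38: (idle)
t=39: (idle)
t=40: (idle)
t=41: (idle)
t=42: (idle)
t=43: (idle)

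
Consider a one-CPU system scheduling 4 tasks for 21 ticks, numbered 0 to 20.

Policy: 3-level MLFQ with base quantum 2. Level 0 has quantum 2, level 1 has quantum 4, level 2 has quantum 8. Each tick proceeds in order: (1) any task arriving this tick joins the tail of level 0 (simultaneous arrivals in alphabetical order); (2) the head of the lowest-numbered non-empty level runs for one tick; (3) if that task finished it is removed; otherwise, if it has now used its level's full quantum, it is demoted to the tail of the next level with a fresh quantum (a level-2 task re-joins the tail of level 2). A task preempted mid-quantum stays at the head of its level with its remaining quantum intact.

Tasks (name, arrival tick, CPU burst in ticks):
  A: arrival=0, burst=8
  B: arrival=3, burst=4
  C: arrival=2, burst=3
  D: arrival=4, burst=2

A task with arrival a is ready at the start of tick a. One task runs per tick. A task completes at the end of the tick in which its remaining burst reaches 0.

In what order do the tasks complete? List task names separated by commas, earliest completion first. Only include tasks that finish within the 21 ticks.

completion order = D, C, B, A

t=0: L0/L1/L2 = A/-/- → run A
t=1: L0/L1/L2 = A/-/- → run A
t=2: L0/L1/L2 = C/A/- → run C
t=3: L0/L1/L2 = CB/A/- → run C
t=4: L0/L1/L2 = BD/AC/- → run B
t=5: L0/L1/L2 = BD/AC/- → run B
t=6: L0/L1/L2 = D/ACB/- → run D
t=7: L0/L1/L2 = D/ACB/- → run D
t=8: L0/L1/L2 = -/ACB/- → run A
t=9: L0/L1/L2 = -/ACB/- → run A
t=10: L0/L1/L2 = -/ACB/- → run A
t=11: L0/L1/L2 = -/ACB/- → run A
t=12: L0/L1/L2 = -/CB/A → run C
t=13: L0/L1/L2 = -/B/A → run B
t=14: L0/L1/L2 = -/B/A → run B
t=15: L0/L1/L2 = -/-/A → run A
t=16: L0/L1/L2 = -/-/A → run A
t=17: (idle)
t=18: (idle)
t=19: (idle)
t=20: (idle)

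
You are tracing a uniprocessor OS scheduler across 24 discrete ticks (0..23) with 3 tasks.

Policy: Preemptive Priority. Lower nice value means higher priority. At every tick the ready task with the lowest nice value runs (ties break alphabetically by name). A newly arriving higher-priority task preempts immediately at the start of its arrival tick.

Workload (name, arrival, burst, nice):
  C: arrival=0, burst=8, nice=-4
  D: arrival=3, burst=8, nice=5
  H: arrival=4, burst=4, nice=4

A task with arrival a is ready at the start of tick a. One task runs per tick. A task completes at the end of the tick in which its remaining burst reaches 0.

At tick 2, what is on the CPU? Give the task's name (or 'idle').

running at tick 2 = C

t=0: ready={C} → run C
t=1: ready={C} → run C
t=2: ready={C} → run C
t=3: ready={C,D} → run C
t=4: ready={C,D,H} → run C
t=5: ready={C,D,H} → run C
t=6: ready={C,D,H} → run C
t=7: ready={C,D,H} → run C
t=8: ready={D,H} → run H
t=9: ready={D,H} → run H
t=10: ready={D,H} → run H
t=11: ready={D,H} → run H
t=12: ready={D} → run D
t=13: ready={D} → run D
t=14: ready={D} → run D
t=15: ready={D} → run D
t=16: ready={D} → run D
t=17: ready={D} → run D
t=18: ready={D} → run D
t=19: ready={D} → run D
t=20: (idle)
t=21: (idle)
t=22: (idle)
t=23: (idle)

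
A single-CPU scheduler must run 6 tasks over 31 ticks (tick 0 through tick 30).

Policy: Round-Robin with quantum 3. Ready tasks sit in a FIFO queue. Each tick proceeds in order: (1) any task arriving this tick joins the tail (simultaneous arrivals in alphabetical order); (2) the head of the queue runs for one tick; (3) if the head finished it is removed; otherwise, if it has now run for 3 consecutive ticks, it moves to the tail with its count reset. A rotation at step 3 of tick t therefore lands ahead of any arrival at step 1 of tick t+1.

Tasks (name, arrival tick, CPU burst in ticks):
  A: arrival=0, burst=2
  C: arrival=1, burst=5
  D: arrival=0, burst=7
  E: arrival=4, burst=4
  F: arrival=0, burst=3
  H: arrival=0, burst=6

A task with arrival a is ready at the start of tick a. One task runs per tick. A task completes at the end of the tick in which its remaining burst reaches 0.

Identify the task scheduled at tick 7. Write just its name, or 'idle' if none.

t=0: queue=[A,D,F,H] q_used=0 → run A
t=1: queue=[A,D,F,H,C] q_used=1 → run A
t=2: queue=[D,F,H,C] q_used=0 → run D
t=3: queue=[D,F,H,C] q_used=1 → run D
t=4: queue=[D,F,H,C,E] q_used=2 → run D
t=5: queue=[F,H,C,E,D] q_used=0 → run F
t=6: queue=[F,H,C,E,D] q_used=1 → run F
t=7: queue=[F,H,C,E,D] q_used=2 → run F
t=8: queue=[H,C,E,D] q_used=0 → run H
t=9: queue=[H,C,E,D] q_used=1 → run H
t=10: queue=[H,C,E,D] q_used=2 → run H
t=11: queue=[C,E,D,H] q_used=0 → run C
t=12: queue=[C,E,D,H] q_used=1 → run C
t=13: queue=[C,E,D,H] q_used=2 → run C
t=14: queue=[E,D,H,C] q_used=0 → run E
t=15: queue=[E,D,H,C] q_used=1 → run E
t=16: queue=[E,D,H,C] q_used=2 → run E
t=17: queue=[D,H,C,E] q_used=0 → run D
t=18: queue=[D,H,C,E] q_used=1 → run D
t=19: queue=[D,H,C,E] q_used=2 → run D
t=20: queue=[H,C,E,D] q_used=0 → run H
t=21: queue=[H,C,E,D] q_used=1 → run H
t=22: queue=[H,C,E,D] q_used=2 → run H
t=23: queue=[C,E,D] q_used=0 → run C
t=24: queue=[C,E,D] q_used=1 → run C
t=25: queue=[E,D] q_used=0 → run E
t=26: queue=[D] q_used=0 → run D
t=27: (idle)
t=28: (idle)
t=29: (idle)
t=30: (idle)

running at tick 7 = F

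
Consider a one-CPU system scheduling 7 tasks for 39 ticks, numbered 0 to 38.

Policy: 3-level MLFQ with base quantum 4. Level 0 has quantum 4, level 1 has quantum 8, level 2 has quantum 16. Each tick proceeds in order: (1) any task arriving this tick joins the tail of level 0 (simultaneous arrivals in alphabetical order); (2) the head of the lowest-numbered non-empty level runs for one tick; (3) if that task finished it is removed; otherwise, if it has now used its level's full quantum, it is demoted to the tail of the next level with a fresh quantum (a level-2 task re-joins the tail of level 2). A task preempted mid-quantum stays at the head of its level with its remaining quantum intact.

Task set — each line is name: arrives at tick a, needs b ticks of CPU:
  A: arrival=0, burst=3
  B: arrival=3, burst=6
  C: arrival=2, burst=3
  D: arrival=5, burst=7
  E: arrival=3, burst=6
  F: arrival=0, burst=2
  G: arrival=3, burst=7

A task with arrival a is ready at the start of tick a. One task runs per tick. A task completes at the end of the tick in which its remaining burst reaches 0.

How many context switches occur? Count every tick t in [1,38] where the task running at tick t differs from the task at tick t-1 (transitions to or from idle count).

t=0: L0/L1/L2 = AF/-/- → run A
t=1: L0/L1/L2 = AF/-/- → run A
t=2: L0/L1/L2 = AFC/-/- → run A
t=3: L0/L1/L2 = FCBEG/-/- → run F
t=4: L0/L1/L2 = FCBEG/-/- → run F
t=5: L0/L1/L2 = CBEGD/-/- → run C
t=6: L0/L1/L2 = CBEGD/-/- → run C
t=7: L0/L1/L2 = CBEGD/-/- → run C
t=8: L0/L1/L2 = BEGD/-/- → run B
t=9: L0/L1/L2 = BEGD/-/- → run B
t=10: L0/L1/L2 = BEGD/-/- → run B
t=11: L0/L1/L2 = BEGD/-/- → run B
t=12: L0/L1/L2 = EGD/B/- → run E
t=13: L0/L1/L2 = EGD/B/- → run E
t=14: L0/L1/L2 = EGD/B/- → run E
t=15: L0/L1/L2 = EGD/B/- → run E
t=16: L0/L1/L2 = GD/BE/- → run G
t=17: L0/L1/L2 = GD/BE/- → run G
t=18: L0/L1/L2 = GD/BE/- → run G
t=19: L0/L1/L2 = GD/BE/- → run G
t=20: L0/L1/L2 = D/BEG/- → run D
t=21: L0/L1/L2 = D/BEG/- → run D
t=22: L0/L1/L2 = D/BEG/- → run D
t=23: L0/L1/L2 = D/BEG/- → run D
t=24: L0/L1/L2 = -/BEGD/- → run B
t=25: L0/L1/L2 = -/BEGD/- → run B
t=26: L0/L1/L2 = -/EGD/- → run E
t=27: L0/L1/L2 = -/EGD/- → run E
t=28: L0/L1/L2 = -/GD/- → run G
t=29: L0/L1/L2 = -/GD/- → run G
t=30: L0/L1/L2 = -/GD/- → run G
t=31: L0/L1/L2 = -/D/- → run D
t=32: L0/L1/L2 = -/D/- → run D
t=33: L0/L1/L2 = -/D/- → run D
t=34: (idle)
t=35: (idle)
t=36: (idle)
t=37: (idle)
t=38: (idle)

context switches = 11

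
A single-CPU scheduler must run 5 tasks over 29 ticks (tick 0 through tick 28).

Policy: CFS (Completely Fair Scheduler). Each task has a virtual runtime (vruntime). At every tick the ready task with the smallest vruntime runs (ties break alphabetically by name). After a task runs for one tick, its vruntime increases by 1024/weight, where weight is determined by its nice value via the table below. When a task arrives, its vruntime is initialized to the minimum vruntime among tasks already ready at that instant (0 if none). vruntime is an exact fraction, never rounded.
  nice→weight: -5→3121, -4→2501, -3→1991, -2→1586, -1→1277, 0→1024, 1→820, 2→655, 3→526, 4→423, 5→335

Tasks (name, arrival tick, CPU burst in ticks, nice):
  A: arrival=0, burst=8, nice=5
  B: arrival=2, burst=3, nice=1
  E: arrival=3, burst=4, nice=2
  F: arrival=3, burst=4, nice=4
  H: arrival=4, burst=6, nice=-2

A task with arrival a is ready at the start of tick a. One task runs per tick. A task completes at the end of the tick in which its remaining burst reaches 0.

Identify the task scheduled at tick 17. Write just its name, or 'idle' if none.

running at tick 17 = H

t=0: vr[A=0] → run A
t=1: vr[A=1024/335] → run A
t=2: vr[A=2048/335 B=2048/335] → run A
t=3: vr[A=3072/335 B=2048/335 E=2048/335 F=2048/335] → run B
t=4: vr[A=3072/335 B=20224/2747 E=2048/335 F=2048/335 H=2048/335] → run E
t=5: vr[A=3072/335 B=20224/2747 E=336896/43885 F=2048/335 H=2048/335] → run F
t=6: vr[A=3072/335 B=20224/2747 E=336896/43885 F=1209344/141705 H=2048/335] → run H
t=7: vr[A=3072/335 B=20224/2747 E=336896/43885 F=1209344/141705 H=1795584/265655] → run H
t=8: vr[A=3072/335 B=20224/2747 E=336896/43885 F=1209344/141705 H=1967104/265655] → run B
t=9: vr[A=3072/335 B=118272/13735 E=336896/43885 F=1209344/141705 H=1967104/265655] → run H
t=10: vr[A=3072/335 B=118272/13735 E=336896/43885 F=1209344/141705 H=2138624/265655] → run E
t=11: vr[A=3072/335 B=118272/13735 E=405504/43885 F=1209344/141705 H=2138624/265655] → run H
t=12: vr[A=3072/335 B=118272/13735 E=405504/43885 F=1209344/141705 H=2310144/265655] → run F
t=13: vr[A=3072/335 B=118272/13735 E=405504/43885 F=1552384/141705 H=2310144/265655] → run B
t=14: vr[A=3072/335 E=405504/43885 F=1552384/141705 H=2310144/265655] → run H
t=15: vr[A=3072/335 E=405504/43885 F=1552384/141705 H=2481664/265655] → run A
t=16: vr[A=4096/335 E=405504/43885 F=1552384/141705 H=2481664/265655] → run E
t=17: vr[A=4096/335 E=474112/43885 F=1552384/141705 H=2481664/265655] → run H
t=18: vr[A=4096/335 E=474112/43885 F=1552384/141705] → run E
t=19: vr[A=4096/335 F=1552384/141705] → run F
t=20: vr[A=4096/335 F=631808/47235] → run A
t=21: vr[A=1024/67 F=631808/47235] → run F
t=22: vr[A=1024/67] → run A
t=23: vr[A=6144/335] → run A
t=24: vr[A=7168/335] → run A
t=25: (idle)
t=26: (idle)
t=27: (idle)
t=28: (idle)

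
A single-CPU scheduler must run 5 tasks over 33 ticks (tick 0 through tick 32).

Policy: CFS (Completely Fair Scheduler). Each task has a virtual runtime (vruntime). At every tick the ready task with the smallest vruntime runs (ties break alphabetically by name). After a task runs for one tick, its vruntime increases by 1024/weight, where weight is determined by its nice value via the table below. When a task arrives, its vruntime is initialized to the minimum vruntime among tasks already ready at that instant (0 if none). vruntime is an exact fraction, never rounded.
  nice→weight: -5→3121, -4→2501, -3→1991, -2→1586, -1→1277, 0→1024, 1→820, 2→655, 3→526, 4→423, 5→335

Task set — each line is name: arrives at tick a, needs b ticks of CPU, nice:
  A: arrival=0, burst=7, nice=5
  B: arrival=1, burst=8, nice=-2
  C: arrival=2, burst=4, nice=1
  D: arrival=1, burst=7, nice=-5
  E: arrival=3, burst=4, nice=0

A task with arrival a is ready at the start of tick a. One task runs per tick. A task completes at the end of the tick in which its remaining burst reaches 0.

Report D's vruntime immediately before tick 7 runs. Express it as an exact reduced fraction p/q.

t=0: vr[A=0] → run A
t=1: vr[A=1024/335 B=1024/335 D=1024/335] → run A
t=2: vr[A=2048/335 B=1024/335 C=1024/335 D=1024/335] → run B
t=3: vr[A=2048/335 B=983552/265655 C=1024/335 D=1024/335 E=1024/335] → run C
t=4: vr[A=2048/335 B=983552/265655 C=59136/13735 D=1024/335 E=1024/335] → run D
t=5: vr[A=2048/335 B=983552/265655 C=59136/13735 D=3538944/1045535 E=1024/335] → run E
t=6: vr[A=2048/335 B=983552/265655 C=59136/13735 D=3538944/1045535 E=1359/335] → run D
t=7: vr[A=2048/335 B=983552/265655 C=59136/13735 D=3881984/1045535 E=1359/335] → run B
t=8: vr[A=2048/335 B=1155072/265655 C=59136/13735 D=3881984/1045535 E=1359/335] → run D
t=9: vr[A=2048/335 B=1155072/265655 C=59136/13735 D=4225024/1045535 E=1359/335] → run D
t=10: vr[A=2048/335 B=1155072/265655 C=59136/13735 D=4568064/1045535 E=1359/335] → run E
t=11: vr[A=2048/335 B=1155072/265655 C=59136/13735 D=4568064/1045535 E=1694/335] → run C
t=12: vr[A=2048/335 B=1155072/265655 C=76288/13735 D=4568064/1045535 E=1694/335] → run B
t=13: vr[A=2048/335 B=1326592/265655 C=76288/13735 D=4568064/1045535 E=1694/335] → run D
t=14: vr[A=2048/335 B=1326592/265655 C=76288/13735 D=4911104/1045535 E=1694/335] → run D
t=15: vr[A=2048/335 B=1326592/265655 C=76288/13735 D=5254144/1045535 E=1694/335] → run B
t=16: vr[A=2048/335 B=1498112/265655 C=76288/13735 D=5254144/1045535 E=1694/335] → run D
t=17: vr[A=2048/335 B=1498112/265655 C=76288/13735 E=1694/335] → run E
t=18: vr[A=2048/335 B=1498112/265655 C=76288/13735 E=2029/335] → run C
t=19: vr[A=2048/335 B=1498112/265655 C=18688/2747 E=2029/335] → run B
t=20: vr[A=2048/335 B=1669632/265655 C=18688/2747 E=2029/335] → run E
t=21: vr[A=2048/335 B=1669632/265655 C=18688/2747] → run A
t=22: vr[A=3072/335 B=1669632/265655 C=18688/2747] → run B
t=23: vr[A=3072/335 B=1841152/265655 C=18688/2747] → run C
t=24: vr[A=3072/335 B=1841152/265655] → run B
t=25: vr[A=3072/335 B=2012672/265655] → run B
t=26: vr[A=3072/335] → run A
t=27: vr[A=4096/335] → run A
t=28: vr[A=1024/67] → run A
t=29: vr[A=6144/335] → run A
t=30: (idle)
t=31: (idle)
t=32: (idle)

vruntime(D, start of tick 7) = 3881984/1045535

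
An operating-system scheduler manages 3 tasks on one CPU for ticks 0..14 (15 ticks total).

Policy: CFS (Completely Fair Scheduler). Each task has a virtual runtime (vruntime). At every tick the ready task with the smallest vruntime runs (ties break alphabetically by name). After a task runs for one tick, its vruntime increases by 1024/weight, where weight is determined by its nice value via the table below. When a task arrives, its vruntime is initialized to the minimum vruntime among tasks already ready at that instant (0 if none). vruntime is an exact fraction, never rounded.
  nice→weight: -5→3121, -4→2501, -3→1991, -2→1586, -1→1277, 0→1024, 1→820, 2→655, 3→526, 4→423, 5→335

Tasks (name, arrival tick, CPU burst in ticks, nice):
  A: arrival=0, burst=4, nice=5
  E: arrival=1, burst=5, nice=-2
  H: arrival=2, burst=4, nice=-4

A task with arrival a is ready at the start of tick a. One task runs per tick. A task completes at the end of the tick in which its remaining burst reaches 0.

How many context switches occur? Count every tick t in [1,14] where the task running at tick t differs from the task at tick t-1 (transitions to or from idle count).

context switches = 7

t=0: vr[A=0] → run A
t=1: vr[A=1024/335 E=1024/335] → run A
t=2: vr[A=2048/335 E=1024/335 H=1024/335] → run E
t=3: vr[A=2048/335 E=983552/265655 H=1024/335] → run H
t=4: vr[A=2048/335 E=983552/265655 H=2904064/837835] → run H
t=5: vr[A=2048/335 E=983552/265655 H=3247104/837835] → run E
t=6: vr[A=2048/335 E=1155072/265655 H=3247104/837835] → run H
t=7: vr[A=2048/335 E=1155072/265655 H=3590144/837835] → run H
t=8: vr[A=2048/335 E=1155072/265655] → run E
t=9: vr[A=2048/335 E=1326592/265655] → run E
t=10: vr[A=2048/335 E=1498112/265655] → run E
t=11: vr[A=2048/335] → run A
t=12: vr[A=3072/335] → run A
t=13: (idle)
t=14: (idle)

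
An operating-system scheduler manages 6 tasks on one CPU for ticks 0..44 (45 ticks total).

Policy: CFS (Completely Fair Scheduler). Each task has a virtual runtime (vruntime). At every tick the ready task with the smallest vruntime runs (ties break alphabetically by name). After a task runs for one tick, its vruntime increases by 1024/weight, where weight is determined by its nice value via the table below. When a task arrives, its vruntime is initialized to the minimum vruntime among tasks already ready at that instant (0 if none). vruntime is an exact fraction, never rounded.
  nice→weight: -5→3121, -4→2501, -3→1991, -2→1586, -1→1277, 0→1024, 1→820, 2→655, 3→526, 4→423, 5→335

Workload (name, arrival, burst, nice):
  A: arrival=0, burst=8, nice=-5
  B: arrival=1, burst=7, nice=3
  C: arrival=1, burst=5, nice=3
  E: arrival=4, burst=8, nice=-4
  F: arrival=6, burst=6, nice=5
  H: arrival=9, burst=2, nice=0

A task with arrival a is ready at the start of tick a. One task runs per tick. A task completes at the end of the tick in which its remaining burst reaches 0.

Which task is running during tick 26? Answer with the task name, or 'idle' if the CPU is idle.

running at tick 26 = B

t=0: vr[A=0] → run A
t=1: vr[A=1024/3121 B=1024/3121 C=1024/3121] → run A
t=2: vr[A=2048/3121 B=1024/3121 C=1024/3121] → run B
t=3: vr[A=2048/3121 B=1867264/820823 C=1024/3121] → run C
t=4: vr[A=2048/3121 B=1867264/820823 C=1867264/820823 E=2048/3121] → run A
t=5: vr[A=3072/3121 B=1867264/820823 C=1867264/820823 E=2048/3121] → run E
t=6: vr[A=3072/3121 B=1867264/820823 C=1867264/820823 E=8317952/7805621 F=3072/3121] → run A
t=7: vr[A=4096/3121 B=1867264/820823 C=1867264/820823 E=8317952/7805621 F=3072/3121] → run F
t=8: vr[A=4096/3121 B=1867264/820823 C=1867264/820823 E=8317952/7805621 F=4225024/1045535] → run E
t=9: vr[A=4096/3121 B=1867264/820823 C=1867264/820823 E=11513856/7805621 F=4225024/1045535 H=4096/3121] → run A
t=10: vr[A=5120/3121 B=1867264/820823 C=1867264/820823 E=11513856/7805621 F=4225024/1045535 H=4096/3121] → run H
t=11: vr[A=5120/3121 B=1867264/820823 C=1867264/820823 E=11513856/7805621 F=4225024/1045535 H=7217/3121] → run E
t=12: vr[A=5120/3121 B=1867264/820823 C=1867264/820823 E=14709760/7805621 F=4225024/1045535 H=7217/3121] → run A
t=13: vr[A=6144/3121 B=1867264/820823 C=1867264/820823 E=14709760/7805621 F=4225024/1045535 H=7217/3121] → run E
t=14: vr[A=6144/3121 B=1867264/820823 C=1867264/820823 E=17905664/7805621 F=4225024/1045535 H=7217/3121] → run A
t=15: vr[A=7168/3121 B=1867264/820823 C=1867264/820823 E=17905664/7805621 F=4225024/1045535 H=7217/3121] → run B
t=16: vr[A=7168/3121 B=3465216/820823 C=1867264/820823 E=17905664/7805621 F=4225024/1045535 H=7217/3121] → run C
t=17: vr[A=7168/3121 B=3465216/820823 C=3465216/820823 E=17905664/7805621 F=4225024/1045535 H=7217/3121] → run E
t=18: vr[A=7168/3121 B=3465216/820823 C=3465216/820823 E=21101568/7805621 F=4225024/1045535 H=7217/3121] → run A
t=19: vr[B=3465216/820823 C=3465216/820823 E=21101568/7805621 F=4225024/1045535 H=7217/3121] → run H
t=20: vr[B=3465216/820823 C=3465216/820823 E=21101568/7805621 F=4225024/1045535] → run E
t=21: vr[B=3465216/820823 C=3465216/820823 E=24297472/7805621 F=4225024/1045535] → run E
t=22: vr[B=3465216/820823 C=3465216/820823 E=27493376/7805621 F=4225024/1045535] → run E
t=23: vr[B=3465216/820823 C=3465216/820823 F=4225024/1045535] → run F
t=24: vr[B=3465216/820823 C=3465216/820823 F=7420928/1045535] → run B
t=25: vr[B=5063168/820823 C=3465216/820823 F=7420928/1045535] → run C
t=26: vr[B=5063168/820823 C=5063168/820823 F=7420928/1045535] → run B
t=27: vr[B=6661120/820823 C=5063168/820823 F=7420928/1045535] → run C
t=28: vr[B=6661120/820823 C=6661120/820823 F=7420928/1045535] → run F
t=29: vr[B=6661120/820823 C=6661120/820823 F=10616832/1045535] → run B
t=30: vr[B=8259072/820823 C=6661120/820823 F=10616832/1045535] → run C
t=31: vr[B=8259072/820823 F=10616832/1045535] → run B
t=32: vr[B=9857024/820823 F=10616832/1045535] → run F
t=33: vr[B=9857024/820823 F=13812736/1045535] → run B
t=34: vr[F=13812736/1045535] → run F
t=35: vr[F=3401728/209107] → run F
t=36: (idle)
t=37: (idle)
t=38: (idle)
t=39: (idle)
t=40: (idle)
t=41: (idle)
t=42: (idle)
t=43: (idle)
t=44: (idle)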